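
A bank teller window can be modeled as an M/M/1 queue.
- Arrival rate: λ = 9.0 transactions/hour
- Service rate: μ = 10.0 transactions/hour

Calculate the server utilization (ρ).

Server utilization: ρ = λ/μ
ρ = 9.0/10.0 = 0.9000
The server is busy 90.00% of the time.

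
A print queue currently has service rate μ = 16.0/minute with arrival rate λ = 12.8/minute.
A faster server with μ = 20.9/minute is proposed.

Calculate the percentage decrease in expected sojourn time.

System 1: ρ₁ = 12.8/16.0 = 0.8000, W₁ = 1/(16.0-12.8) = 0.31250
System 2: ρ₂ = 12.8/20.9 = 0.6124, W₂ = 1/(20.9-12.8) = 0.12346
Improvement: (W₁-W₂)/W₁ = (0.31250-0.12346)/0.31250 = 60.49%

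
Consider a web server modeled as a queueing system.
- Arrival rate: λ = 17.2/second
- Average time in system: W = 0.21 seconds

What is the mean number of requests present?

Little's Law: L = λW
L = 17.2 × 0.21 = 3.6120 requests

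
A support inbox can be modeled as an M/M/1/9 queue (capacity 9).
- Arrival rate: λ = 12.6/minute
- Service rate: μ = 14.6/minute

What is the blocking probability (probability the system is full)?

ρ = λ/μ = 12.6/14.6 = 0.86301
P₀ = (1-ρ)/(1-ρ^(K+1)) = (1-0.86301)/(1-0.86301^10) = 0.1370/0.7708 = 0.1777
P_K = P₀×ρ^K = 0.17772 × 0.86301^9 = 0.17772 × 0.26555 = 0.04719
Blocking probability = 4.72%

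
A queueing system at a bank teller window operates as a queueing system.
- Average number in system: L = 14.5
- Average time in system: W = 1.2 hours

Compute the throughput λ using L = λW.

Little's Law: L = λW, so λ = L/W
λ = 14.5/1.2 = 12.0833 transactions/hour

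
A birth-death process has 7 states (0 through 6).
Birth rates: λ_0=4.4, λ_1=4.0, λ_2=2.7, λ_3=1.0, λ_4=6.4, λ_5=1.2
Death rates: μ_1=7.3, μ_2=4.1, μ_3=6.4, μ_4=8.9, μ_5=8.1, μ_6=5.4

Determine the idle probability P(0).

Ratios P(n)/P(0) = (λ₀···λₙ₋₁)/(μ₁···μₙ):
P(1)/P(0) = (4.4)/(7.3) = 0.6027
P(2)/P(0) = (4.4×4.0)/(7.3×4.1) = 0.5880
P(3)/P(0) = (4.4×4.0×2.7)/(7.3×4.1×6.4) = 0.2481
P(4)/P(0) = (4.4×4.0×2.7×1.0)/(7.3×4.1×6.4×8.9) = 0.02787
P(5)/P(0) = (4.4×4.0×2.7×1.0×6.4)/(7.3×4.1×6.4×8.9×8.1) = 0.02202
P(6)/P(0) = (4.4×4.0×2.7×1.0×6.4×1.2)/(7.3×4.1×6.4×8.9×8.1×5.4) = 0.004894

Normalization: ∑ P(n) = 1
P(0) × (1.0000 + 0.6027 + 0.5880 + 0.2481 + 0.02787 + 0.02202 + 0.004894) = 1
P(0) × 2.4936 = 1
P(0) = 1/2.4936 = 0.4010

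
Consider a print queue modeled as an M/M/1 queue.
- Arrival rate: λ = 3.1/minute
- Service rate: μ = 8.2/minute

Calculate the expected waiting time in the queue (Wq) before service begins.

First, compute utilization: ρ = λ/μ = 3.1/8.2 = 0.3780
For M/M/1: Wq = λ/(μ(μ-λ))
Wq = 3.1/(8.2 × (8.2-3.1))
Wq = 3.1/(8.2 × 5.10)
Wq = 0.07413 minutes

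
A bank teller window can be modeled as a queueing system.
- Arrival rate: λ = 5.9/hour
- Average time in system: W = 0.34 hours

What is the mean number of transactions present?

Little's Law: L = λW
L = 5.9 × 0.34 = 2.0060 transactions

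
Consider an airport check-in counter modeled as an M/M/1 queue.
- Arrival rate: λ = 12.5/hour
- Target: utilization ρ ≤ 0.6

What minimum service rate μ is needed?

ρ = λ/μ, so μ = λ/ρ
μ ≥ 12.5/0.6 = 20.8333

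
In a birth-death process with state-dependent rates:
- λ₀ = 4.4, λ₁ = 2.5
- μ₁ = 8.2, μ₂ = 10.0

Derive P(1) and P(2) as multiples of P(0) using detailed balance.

Balance equations:
State 0: λ₀P₀ = μ₁P₁ → P₁ = (λ₀/μ₁)P₀ = (4.4/8.2)P₀ = 0.5366P₀
State 1: P₂ = (λ₀λ₁)/(μ₁μ₂)P₀ = (4.4×2.5)/(8.2×10.0)P₀ = 0.1341P₀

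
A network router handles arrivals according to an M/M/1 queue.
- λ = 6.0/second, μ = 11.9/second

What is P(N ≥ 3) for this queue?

ρ = λ/μ = 6.0/11.9 = 0.5042
P(N ≥ n) = ρⁿ
P(N ≥ 3) = 0.5042^3
P(N ≥ 3) = 0.1282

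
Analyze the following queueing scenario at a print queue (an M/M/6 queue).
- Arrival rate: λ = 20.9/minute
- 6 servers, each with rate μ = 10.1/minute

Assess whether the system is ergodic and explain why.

Stability requires ρ = λ/(cμ) < 1
ρ = 20.9/(6 × 10.1) = 20.9/60.60 = 0.3449
Since 0.3449 < 1, the system is STABLE.
The servers are busy 34.49% of the time.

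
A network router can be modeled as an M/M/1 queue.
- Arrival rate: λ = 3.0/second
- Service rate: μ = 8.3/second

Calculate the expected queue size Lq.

ρ = λ/μ = 3.0/8.3 = 0.3614
For M/M/1: Lq = λ²/(μ(μ-λ))
Lq = 9.00/(8.3 × 5.30)
Lq = 0.2046 packets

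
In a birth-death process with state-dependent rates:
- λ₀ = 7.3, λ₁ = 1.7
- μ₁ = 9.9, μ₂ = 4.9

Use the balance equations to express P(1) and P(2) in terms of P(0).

Balance equations:
State 0: λ₀P₀ = μ₁P₁ → P₁ = (λ₀/μ₁)P₀ = (7.3/9.9)P₀ = 0.7374P₀
State 1: P₂ = (λ₀λ₁)/(μ₁μ₂)P₀ = (7.3×1.7)/(9.9×4.9)P₀ = 0.2558P₀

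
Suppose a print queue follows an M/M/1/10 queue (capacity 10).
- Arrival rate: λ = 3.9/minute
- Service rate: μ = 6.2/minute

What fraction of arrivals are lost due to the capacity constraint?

ρ = λ/μ = 3.9/6.2 = 0.62903
P₀ = (1-ρ)/(1-ρ^(K+1)) = (1-0.62903)/(1-0.62903^11) = 0.37097/0.99390 = 0.3732
P_K = P₀×ρ^K = 0.3732 × 0.62903^10 = 0.3732 × 0.009699 = 0.003620
Blocking probability = 0.36%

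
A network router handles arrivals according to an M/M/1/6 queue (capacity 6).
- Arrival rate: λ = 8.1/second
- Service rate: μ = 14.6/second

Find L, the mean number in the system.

ρ = λ/μ = 8.1/14.6 = 0.55479
P₀ = (1-ρ)/(1-ρ^(K+1)) = (1-0.55479)/(1-0.55479^7) = 0.4452/0.9838 = 0.4525
P_K = P₀×ρ^K = 0.45253 × 0.55479^6 = 0.45253 × 0.029159 = 0.01320
L = ρ[1 - (K+1)ρ^K + Kρ^(K+1)] / [(1-ρ)(1-ρ^(K+1))]
L = 0.55479 × (1 - 7×0.02916 + 6×0.01618) / ((1 - 0.55479) × (1 - 0.01618)) = 1.1310 packets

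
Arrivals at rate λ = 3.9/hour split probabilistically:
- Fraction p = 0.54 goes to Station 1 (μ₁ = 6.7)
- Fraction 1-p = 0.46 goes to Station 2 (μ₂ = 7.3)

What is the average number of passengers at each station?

Effective rates: λ₁ = 3.9×0.54 = 2.106, λ₂ = 3.9×0.46 = 1.794
Station 1: ρ₁ = 2.106/6.7 = 0.3143, L₁ = ρ₁/(1-ρ₁) = 0.3143/(1-0.3143) = 0.4584
Station 2: ρ₂ = 1.794/7.3 = 0.24575, L₂ = ρ₂/(1-ρ₂) = 0.24575/(1-0.24575) = 0.3258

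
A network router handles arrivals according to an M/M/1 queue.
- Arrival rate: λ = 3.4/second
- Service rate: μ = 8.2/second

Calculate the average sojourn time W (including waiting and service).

First, compute utilization: ρ = λ/μ = 3.4/8.2 = 0.4146
For M/M/1: W = 1/(μ-λ)
W = 1/(8.2-3.4) = 1/4.80
W = 0.2083 seconds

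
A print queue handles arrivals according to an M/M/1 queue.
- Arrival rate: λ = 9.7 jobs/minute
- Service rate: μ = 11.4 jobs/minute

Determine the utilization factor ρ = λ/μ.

Server utilization: ρ = λ/μ
ρ = 9.7/11.4 = 0.8509
The server is busy 85.09% of the time.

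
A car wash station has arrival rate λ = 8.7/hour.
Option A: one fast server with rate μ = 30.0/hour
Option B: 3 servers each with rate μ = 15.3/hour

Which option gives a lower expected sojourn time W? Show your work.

Option A: single server μ = 30.0 (M/M/1)
  ρ_A = 8.7/30.0 = 0.2900
  W_A = 1/(μ-λ) = 1/(30.0-8.7) = 1/21.30 = 0.04695

Option B: 3 servers μ = 15.3 (M/M/3)
  ρ_B = λ/(cμ) = 8.7/(3×15.3) = 0.1895
  Offered load a = λ/μ = cρ = 8.7/15.3 = 0.5686
  P₀ = [ Σₙ₌₀^2 aⁿ/n! + a^3/(3!(1-ρ)) ]⁻¹
  Σ = a^0/0! + a^1/1! + a^2/2! = 1.0000 + 0.5686 + 0.1617 = 1.7303
  a^3/(3!(1-ρ)) = 0.18386/(6 × 0.81046) = 0.03781
  P₀ = 1/(1.7303 + 0.03781) = 0.5656
  Lq = P₀·a^3·ρ / (3!(1-ρ)²) = 0.56558 × 0.18386 × 0.18954 / (6 × 0.65684) = 0.005001
  Wq_B = Lq/λ = 0.005001/8.7 = 0.0005748
  W_B = Wq_B + 1/μ = 0.0005748 + 0.06536 = 0.06593

Since W_A = 0.04695 < W_B = 0.06593, Option A (single fast server) has the shorter time in system.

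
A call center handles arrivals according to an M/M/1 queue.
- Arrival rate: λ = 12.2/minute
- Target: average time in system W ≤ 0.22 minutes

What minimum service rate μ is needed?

For M/M/1: W = 1/(μ-λ)
Need W ≤ 0.22, so 1/(μ-λ) ≤ 0.22
μ - λ ≥ 1/0.22 = 4.5455
μ ≥ 12.2 + 4.5455 = 16.7455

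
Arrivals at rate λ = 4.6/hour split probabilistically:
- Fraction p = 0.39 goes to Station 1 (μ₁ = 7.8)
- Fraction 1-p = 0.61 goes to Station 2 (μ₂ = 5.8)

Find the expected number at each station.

Effective rates: λ₁ = 4.6×0.39 = 1.794, λ₂ = 4.6×0.61 = 2.806
Station 1: ρ₁ = 1.794/7.8 = 0.2300, L₁ = ρ₁/(1-ρ₁) = 0.2300/(1-0.2300) = 0.2987
Station 2: ρ₂ = 2.806/5.8 = 0.4838, L₂ = ρ₂/(1-ρ₂) = 0.4838/(1-0.4838) = 0.9372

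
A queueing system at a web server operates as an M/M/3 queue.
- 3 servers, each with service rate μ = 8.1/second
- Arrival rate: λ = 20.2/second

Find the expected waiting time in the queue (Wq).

Traffic intensity: ρ = λ/(cμ) = 20.2/(3×8.1) = 0.8313
Since ρ = 0.8313 < 1, system is stable.
Offered load a = λ/μ = cρ = 20.2/8.1 = 2.4938
P₀ = [ Σₙ₌₀^2 aⁿ/n! + a^3/(3!(1-ρ)) ]⁻¹
Σ = a^0/0! + a^1/1! + a^2/2! = 1.0000 + 2.4938 + 3.1096 = 6.6034
a^3/(3!(1-ρ)) = 15.5095/(6 × 0.168724) = 15.3204
P₀ = 1/(6.6034 + 15.3204) = 0.04561
Lq = P₀·a^3·ρ / (3!(1-ρ)²) = 0.0456125 × 15.5095 × 0.831276 / (6 × 0.0284679) = 3.4429
Wq = Lq/λ = 3.4429/20.2 = 0.1704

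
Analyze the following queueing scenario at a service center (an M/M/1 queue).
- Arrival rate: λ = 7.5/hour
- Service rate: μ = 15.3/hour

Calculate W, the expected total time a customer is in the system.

First, compute utilization: ρ = λ/μ = 7.5/15.3 = 0.4902
For M/M/1: W = 1/(μ-λ)
W = 1/(15.3-7.5) = 1/7.80
W = 0.1282 hours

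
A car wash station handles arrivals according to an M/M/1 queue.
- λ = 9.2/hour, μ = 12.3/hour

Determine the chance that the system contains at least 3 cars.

ρ = λ/μ = 9.2/12.3 = 0.7480
P(N ≥ n) = ρⁿ
P(N ≥ 3) = 0.7480^3
P(N ≥ 3) = 0.4185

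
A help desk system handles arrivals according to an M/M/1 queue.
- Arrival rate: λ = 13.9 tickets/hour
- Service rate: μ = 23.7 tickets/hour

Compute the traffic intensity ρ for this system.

Server utilization: ρ = λ/μ
ρ = 13.9/23.7 = 0.5865
The server is busy 58.65% of the time.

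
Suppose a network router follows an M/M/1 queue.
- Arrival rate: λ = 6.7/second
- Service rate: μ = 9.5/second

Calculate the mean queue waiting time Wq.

First, compute utilization: ρ = λ/μ = 6.7/9.5 = 0.7053
For M/M/1: Wq = λ/(μ(μ-λ))
Wq = 6.7/(9.5 × (9.5-6.7))
Wq = 6.7/(9.5 × 2.80)
Wq = 0.2519 seconds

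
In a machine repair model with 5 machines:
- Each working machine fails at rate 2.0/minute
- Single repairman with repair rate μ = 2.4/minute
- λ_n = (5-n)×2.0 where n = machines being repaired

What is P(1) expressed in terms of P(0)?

P(1)/P(0) = ∏_{i=0}^{1-1} λ_i/μ_{i+1}
= (5-0)×2.0/2.4
= 4.1667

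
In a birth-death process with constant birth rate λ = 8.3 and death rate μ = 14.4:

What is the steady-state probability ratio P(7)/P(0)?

For constant rates: P(n)/P(0) = (λ/μ)^n
P(7)/P(0) = (8.3/14.4)^7 = 0.5764^7 = 0.02114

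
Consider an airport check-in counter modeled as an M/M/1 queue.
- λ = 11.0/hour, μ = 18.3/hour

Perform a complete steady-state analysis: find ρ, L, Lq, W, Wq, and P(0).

Step 1: ρ = λ/μ = 11.0/18.3 = 0.6011
Step 2: L = λ/(μ-λ) = 11.0/7.30 = 1.5068
Step 3: Lq = λ²/(μ(μ-λ)) = 121.00/(18.3×7.30) = 0.9058
Step 4: W = 1/(μ-λ) = 1/7.30 = 0.136986
Step 5: Wq = λ/(μ(μ-λ)) = 11.0/(18.3×7.30) = 0.08234
Step 6: P(0) = 1-ρ = 0.3989
Verify: L = λW = 11.0×0.136986 = 1.5068 ✔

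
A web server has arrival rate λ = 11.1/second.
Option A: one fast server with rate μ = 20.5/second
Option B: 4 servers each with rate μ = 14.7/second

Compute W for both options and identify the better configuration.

Option A: single server μ = 20.5 (M/M/1)
  ρ_A = 11.1/20.5 = 0.5415
  W_A = 1/(μ-λ) = 1/(20.5-11.1) = 1/9.40 = 0.1064

Option B: 4 servers μ = 14.7 (M/M/4)
  ρ_B = λ/(cμ) = 11.1/(4×14.7) = 0.1888
  Offered load a = λ/μ = cρ = 11.1/14.7 = 0.7551
  P₀ = [ Σₙ₌₀^3 aⁿ/n! + a^4/(4!(1-ρ)) ]⁻¹
  Σ = a^0/0! + a^1/1! + a^2/2! + a^3/3! = 1.0000 + 0.75510 + 0.28509 + 0.071757 = 2.1119
  a^4/(4!(1-ρ)) = 0.3251/(24 × 0.8112) = 0.01670
  P₀ = 1/(2.1119 + 0.01670) = 0.4698
  Lq = P₀·a^4·ρ / (4!(1-ρ)²) = 0.46978 × 0.32510 × 0.18878 / (24 × 0.65809) = 0.001825
  Wq_B = Lq/λ = 0.0018255/11.1 = 0.0001645
  W_B = Wq_B + 1/μ = 0.0001645 + 0.06803 = 0.06819

Since W_B = 0.06819 < W_A = 0.1064, Option B (multiple servers) has the shorter time in system.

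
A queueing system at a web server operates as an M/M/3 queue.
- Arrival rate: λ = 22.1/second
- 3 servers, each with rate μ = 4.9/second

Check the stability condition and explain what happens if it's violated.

Stability requires ρ = λ/(cμ) < 1
ρ = 22.1/(3 × 4.9) = 22.1/14.70 = 1.5034
Since 1.5034 ≥ 1, the system is UNSTABLE.
Need c > λ/μ = 22.1/4.9 = 4.51.
Minimum servers needed: c = 5.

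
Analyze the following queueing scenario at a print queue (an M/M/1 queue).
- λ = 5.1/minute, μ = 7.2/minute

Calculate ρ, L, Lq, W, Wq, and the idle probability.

Step 1: ρ = λ/μ = 5.1/7.2 = 0.7083
Step 2: L = λ/(μ-λ) = 5.1/2.10 = 2.4286
Step 3: Lq = λ²/(μ(μ-λ)) = 26.01/(7.2×2.10) = 1.7202
Step 4: W = 1/(μ-λ) = 1/2.10 = 0.4762
Step 5: Wq = λ/(μ(μ-λ)) = 5.1/(7.2×2.10) = 0.3373
Step 6: P(0) = 1-ρ = 0.2917
Verify: L = λW = 5.1×0.4762 = 2.4286 ✔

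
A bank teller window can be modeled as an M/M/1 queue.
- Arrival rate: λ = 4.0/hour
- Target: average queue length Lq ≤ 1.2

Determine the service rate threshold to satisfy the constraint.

For M/M/1: Lq = λ²/(μ(μ-λ))
Need Lq ≤ 1.2, i.e. μ(μ-λ) ≥ λ²/1.2
μ² - 4.0μ - 16.00/1.2 ≥ 0  →  μ² - 4.0μ - 13.33333 ≥ 0
Quadratic formula (positive root): μ = [λ + √(λ² + 4×13.33333)]/2
Discriminant: 16.00 + 4×13.33333 = 69.3333, √69.3333 = 8.32666
μ ≥ (4.0 + 8.32666)/2 = 6.1633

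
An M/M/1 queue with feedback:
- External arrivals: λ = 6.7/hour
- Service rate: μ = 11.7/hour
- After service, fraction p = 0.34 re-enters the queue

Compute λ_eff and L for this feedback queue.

Effective arrival rate: λ_eff = λ/(1-p) = 6.7/(1-0.34) = 6.7/0.66 = 10.15152
ρ = λ_eff/μ = 10.15152/11.7 = 0.867651
L = ρ/(1-ρ) = 0.867651/(1-0.867651) = 6.5558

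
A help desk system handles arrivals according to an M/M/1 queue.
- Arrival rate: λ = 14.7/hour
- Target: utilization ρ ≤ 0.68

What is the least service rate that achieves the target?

ρ = λ/μ, so μ = λ/ρ
μ ≥ 14.7/0.68 = 21.6176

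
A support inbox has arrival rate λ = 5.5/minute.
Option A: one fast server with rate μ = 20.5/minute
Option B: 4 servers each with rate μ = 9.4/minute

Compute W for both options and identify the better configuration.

Option A: single server μ = 20.5 (M/M/1)
  ρ_A = 5.5/20.5 = 0.2683
  W_A = 1/(μ-λ) = 1/(20.5-5.5) = 1/15.00 = 0.06667

Option B: 4 servers μ = 9.4 (M/M/4)
  ρ_B = λ/(cμ) = 5.5/(4×9.4) = 0.1463
  Offered load a = λ/μ = cρ = 5.5/9.4 = 0.5851
  P₀ = [ Σₙ₌₀^3 aⁿ/n! + a^4/(4!(1-ρ)) ]⁻¹
  Σ = a^0/0! + a^1/1! + a^2/2! + a^3/3! = 1.0000 + 0.5851 + 0.1712 + 0.03339 = 1.7897
  a^4/(4!(1-ρ)) = 0.1172/(24 × 0.8537) = 0.005720
  P₀ = 1/(1.7897 + 0.005720) = 0.5570
  Lq = P₀·a^4·ρ / (4!(1-ρ)²) = 0.55698 × 0.11720 × 0.14628 / (24 × 0.72884) = 0.0005459
  Wq_B = Lq/λ = 0.0005459/5.5 = 0.00009925
  W_B = Wq_B + 1/μ = 0.00009925 + 0.1064 = 0.1065

Since W_A = 0.06667 < W_B = 0.1065, Option A (single fast server) has the shorter time in system.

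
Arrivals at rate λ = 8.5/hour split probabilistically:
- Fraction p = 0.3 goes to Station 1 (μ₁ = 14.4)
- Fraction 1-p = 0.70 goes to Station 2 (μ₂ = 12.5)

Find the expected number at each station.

Effective rates: λ₁ = 8.5×0.3 = 2.55, λ₂ = 8.5×0.70 = 5.95
Station 1: ρ₁ = 2.55/14.4 = 0.1771, L₁ = ρ₁/(1-ρ₁) = 0.1771/(1-0.1771) = 0.2152
Station 2: ρ₂ = 5.95/12.5 = 0.4760, L₂ = ρ₂/(1-ρ₂) = 0.4760/(1-0.4760) = 0.9084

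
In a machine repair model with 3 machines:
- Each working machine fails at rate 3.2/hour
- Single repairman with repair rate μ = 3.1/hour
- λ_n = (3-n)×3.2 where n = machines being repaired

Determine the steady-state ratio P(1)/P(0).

P(1)/P(0) = ∏_{i=0}^{1-1} λ_i/μ_{i+1}
= (3-0)×3.2/3.1
= 3.0968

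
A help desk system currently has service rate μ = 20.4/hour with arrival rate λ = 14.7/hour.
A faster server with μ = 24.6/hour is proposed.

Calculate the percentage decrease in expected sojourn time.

System 1: ρ₁ = 14.7/20.4 = 0.7206, W₁ = 1/(20.4-14.7) = 0.1754
System 2: ρ₂ = 14.7/24.6 = 0.5976, W₂ = 1/(24.6-14.7) = 0.1010
Improvement: (W₁-W₂)/W₁ = (0.1754-0.1010)/0.1754 = 42.42%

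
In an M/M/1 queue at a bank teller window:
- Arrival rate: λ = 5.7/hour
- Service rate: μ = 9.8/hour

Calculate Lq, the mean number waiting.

ρ = λ/μ = 5.7/9.8 = 0.5816
For M/M/1: Lq = λ²/(μ(μ-λ))
Lq = 32.49/(9.8 × 4.10)
Lq = 0.8086 transactions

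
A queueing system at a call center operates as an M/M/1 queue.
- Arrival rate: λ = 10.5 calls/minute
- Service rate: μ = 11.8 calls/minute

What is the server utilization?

Server utilization: ρ = λ/μ
ρ = 10.5/11.8 = 0.8898
The server is busy 88.98% of the time.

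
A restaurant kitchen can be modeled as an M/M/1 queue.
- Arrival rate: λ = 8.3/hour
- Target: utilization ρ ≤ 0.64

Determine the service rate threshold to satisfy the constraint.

ρ = λ/μ, so μ = λ/ρ
μ ≥ 8.3/0.64 = 12.9688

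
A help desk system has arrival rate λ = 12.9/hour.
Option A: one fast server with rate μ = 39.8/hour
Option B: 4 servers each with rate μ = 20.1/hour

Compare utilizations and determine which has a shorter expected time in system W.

Option A: single server μ = 39.8 (M/M/1)
  ρ_A = 12.9/39.8 = 0.3241
  W_A = 1/(μ-λ) = 1/(39.8-12.9) = 1/26.90 = 0.03717

Option B: 4 servers μ = 20.1 (M/M/4)
  ρ_B = λ/(cμ) = 12.9/(4×20.1) = 0.1604
  Offered load a = λ/μ = cρ = 12.9/20.1 = 0.6418
  P₀ = [ Σₙ₌₀^3 aⁿ/n! + a^4/(4!(1-ρ)) ]⁻¹
  Σ = a^0/0! + a^1/1! + a^2/2! + a^3/3! = 1.0000 + 0.6418 + 0.2059 + 0.04406 = 1.8918
  a^4/(4!(1-ρ)) = 0.16966/(24 × 0.83955) = 0.008420
  P₀ = 1/(1.8918 + 0.008420) = 0.5263
  Lq = P₀·a^4·ρ / (4!(1-ρ)²) = 0.526256 × 0.169658 × 0.160448 / (24 × 0.704848) = 0.0008468
  Wq_B = Lq/λ = 0.00084683/12.9 = 0.00006565
  W_B = Wq_B + 1/μ = 0.00006565 + 0.04975 = 0.04982

Since W_A = 0.03717 < W_B = 0.04982, Option A (single fast server) has the shorter time in system.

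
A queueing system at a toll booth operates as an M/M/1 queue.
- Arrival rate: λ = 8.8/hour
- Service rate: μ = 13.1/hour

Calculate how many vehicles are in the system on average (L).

ρ = λ/μ = 8.8/13.1 = 0.6718
For M/M/1: L = λ/(μ-λ)
L = 8.8/(13.1-8.8) = 8.8/4.30
L = 2.0465 vehicles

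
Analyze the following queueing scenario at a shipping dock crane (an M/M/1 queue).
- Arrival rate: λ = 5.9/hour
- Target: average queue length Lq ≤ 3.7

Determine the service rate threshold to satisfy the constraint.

For M/M/1: Lq = λ²/(μ(μ-λ))
Need Lq ≤ 3.7, i.e. μ(μ-λ) ≥ λ²/3.7
μ² - 5.9μ - 34.81/3.7 ≥ 0  →  μ² - 5.9μ - 9.4081 ≥ 0
Quadratic formula (positive root): μ = [λ + √(λ² + 4×9.4081)]/2
Discriminant: 34.81 + 4×9.4081 = 72.4424, √72.4424 = 8.5113
μ ≥ (5.9 + 8.5113)/2 = 7.2057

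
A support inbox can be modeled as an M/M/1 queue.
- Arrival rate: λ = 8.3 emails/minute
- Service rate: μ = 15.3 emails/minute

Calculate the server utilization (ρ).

Server utilization: ρ = λ/μ
ρ = 8.3/15.3 = 0.5425
The server is busy 54.25% of the time.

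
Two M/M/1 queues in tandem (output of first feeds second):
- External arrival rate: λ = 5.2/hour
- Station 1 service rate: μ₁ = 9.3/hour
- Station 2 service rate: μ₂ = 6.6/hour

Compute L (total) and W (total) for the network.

By Jackson's theorem, each station behaves as independent M/M/1.
Station 1: ρ₁ = 5.2/9.3 = 0.5591, L₁ = ρ₁/(1-ρ₁) = λ/(μ₁-λ) = 5.2/4.10 = 1.2683
Station 2: ρ₂ = 5.2/6.6 = 0.7879, L₂ = ρ₂/(1-ρ₂) = λ/(μ₂-λ) = 5.2/1.40 = 3.7143
Total: L = L₁ + L₂ = 1.2683 + 3.7143 = 4.9826
W = L/λ = 4.9826/5.2 = 0.9582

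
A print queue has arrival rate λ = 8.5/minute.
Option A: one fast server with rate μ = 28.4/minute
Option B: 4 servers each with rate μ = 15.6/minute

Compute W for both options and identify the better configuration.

Option A: single server μ = 28.4 (M/M/1)
  ρ_A = 8.5/28.4 = 0.2993
  W_A = 1/(μ-λ) = 1/(28.4-8.5) = 1/19.90 = 0.05025

Option B: 4 servers μ = 15.6 (M/M/4)
  ρ_B = λ/(cμ) = 8.5/(4×15.6) = 0.1362
  Offered load a = λ/μ = cρ = 8.5/15.6 = 0.5449
  P₀ = [ Σₙ₌₀^3 aⁿ/n! + a^4/(4!(1-ρ)) ]⁻¹
  Σ = a^0/0! + a^1/1! + a^2/2! + a^3/3! = 1.0000 + 0.5449 + 0.1484 + 0.02696 = 1.7203
  a^4/(4!(1-ρ)) = 0.08814/(24 × 0.8638) = 0.004252
  P₀ = 1/(1.7203 + 0.004252) = 0.5799
  Lq = P₀·a^4·ρ / (4!(1-ρ)²) = 0.5799 × 0.08814 × 0.1362 / (24 × 0.7461) = 0.0003888
  Wq_B = Lq/λ = 0.0003888/8.5 = 0.00004574
  W_B = Wq_B + 1/μ = 0.00004574 + 0.06410 = 0.06415

Since W_A = 0.05025 < W_B = 0.06415, Option A (single fast server) has the shorter time in system.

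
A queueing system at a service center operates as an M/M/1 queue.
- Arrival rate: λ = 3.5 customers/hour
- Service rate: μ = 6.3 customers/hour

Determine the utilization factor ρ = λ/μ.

Server utilization: ρ = λ/μ
ρ = 3.5/6.3 = 0.5556
The server is busy 55.56% of the time.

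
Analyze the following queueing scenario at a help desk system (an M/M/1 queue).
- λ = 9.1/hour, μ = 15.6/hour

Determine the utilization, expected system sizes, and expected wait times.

Step 1: ρ = λ/μ = 9.1/15.6 = 0.5833
Step 2: L = λ/(μ-λ) = 9.1/6.50 = 1.4000
Step 3: Lq = λ²/(μ(μ-λ)) = 82.81/(15.6×6.50) = 0.8167
Step 4: W = 1/(μ-λ) = 1/6.50 = 0.15385
Step 5: Wq = λ/(μ(μ-λ)) = 9.1/(15.6×6.50) = 0.08974
Step 6: P(0) = 1-ρ = 0.4167
Verify: L = λW = 9.1×0.15385 = 1.4000 ✔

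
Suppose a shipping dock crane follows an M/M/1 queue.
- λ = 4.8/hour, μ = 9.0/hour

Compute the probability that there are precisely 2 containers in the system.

ρ = λ/μ = 4.8/9.0 = 0.5333
P(n) = (1-ρ)ρⁿ
P(2) = (1-0.5333) × 0.5333^2
P(2) = 0.4667 × 0.2844
P(2) = 0.1327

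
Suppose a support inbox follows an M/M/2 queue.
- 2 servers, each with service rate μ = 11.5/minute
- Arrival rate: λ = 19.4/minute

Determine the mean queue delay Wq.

Traffic intensity: ρ = λ/(cμ) = 19.4/(2×11.5) = 0.8435
Since ρ = 0.8435 < 1, system is stable.
Offered load a = λ/μ = cρ = 19.4/11.5 = 1.6870
P₀ = [ Σₙ₌₀^1 aⁿ/n! + a^2/(2!(1-ρ)) ]⁻¹
Σ = a^0/0! + a^1/1! = 1.0000 + 1.6870 = 2.6870
a^2/(2!(1-ρ)) = 2.84582/(2 × 0.156522) = 9.0908
P₀ = 1/(2.6870 + 9.0908) = 0.08491
Lq = P₀·a^2·ρ / (2!(1-ρ)²) = 0.084906 × 2.8458 × 0.84348 / (2 × 0.024499) = 4.1595
Wq = Lq/λ = 4.1595/19.4 = 0.2144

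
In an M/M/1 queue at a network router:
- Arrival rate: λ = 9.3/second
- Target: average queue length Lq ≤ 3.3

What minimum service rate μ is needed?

For M/M/1: Lq = λ²/(μ(μ-λ))
Need Lq ≤ 3.3, i.e. μ(μ-λ) ≥ λ²/3.3
μ² - 9.3μ - 86.49/3.3 ≥ 0  →  μ² - 9.3μ - 26.2091 ≥ 0
Quadratic formula (positive root): μ = [λ + √(λ² + 4×26.2091)]/2
Discriminant: 86.49 + 4×26.2091 = 191.3264, √191.3264 = 13.83208
μ ≥ (9.3 + 13.83208)/2 = 11.5660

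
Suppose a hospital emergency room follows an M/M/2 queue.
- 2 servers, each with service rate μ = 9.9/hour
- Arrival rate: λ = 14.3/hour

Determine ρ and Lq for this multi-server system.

Traffic intensity: ρ = λ/(cμ) = 14.3/(2×9.9) = 0.7222
Since ρ = 0.7222 < 1, system is stable.
Offered load a = λ/μ = cρ = 14.3/9.9 = 1.4444
P₀ = [ Σₙ₌₀^1 aⁿ/n! + a^2/(2!(1-ρ)) ]⁻¹
Σ = a^0/0! + a^1/1! = 1.0000 + 1.4444 = 2.4444
a^2/(2!(1-ρ)) = 2.08642/(2 × 0.277778) = 3.7556
P₀ = 1/(2.4444 + 3.7556) = 0.1613
Lq = P₀·a^2·ρ / (2!(1-ρ)²) = 0.16129 × 2.0864 × 0.72222 / (2 × 0.077160) = 1.5749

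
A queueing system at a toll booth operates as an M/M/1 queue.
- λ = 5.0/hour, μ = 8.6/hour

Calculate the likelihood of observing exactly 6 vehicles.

ρ = λ/μ = 5.0/8.6 = 0.5814
P(n) = (1-ρ)ρⁿ
P(6) = (1-0.5814) × 0.5814^6
P(6) = 0.4186 × 0.03862
P(6) = 0.01617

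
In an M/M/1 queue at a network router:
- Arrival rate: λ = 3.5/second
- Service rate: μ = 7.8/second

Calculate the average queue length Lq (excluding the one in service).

ρ = λ/μ = 3.5/7.8 = 0.4487
For M/M/1: Lq = λ²/(μ(μ-λ))
Lq = 12.25/(7.8 × 4.30)
Lq = 0.3652 packets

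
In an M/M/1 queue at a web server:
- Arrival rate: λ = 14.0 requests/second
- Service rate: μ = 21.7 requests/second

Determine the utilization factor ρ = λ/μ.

Server utilization: ρ = λ/μ
ρ = 14.0/21.7 = 0.6452
The server is busy 64.52% of the time.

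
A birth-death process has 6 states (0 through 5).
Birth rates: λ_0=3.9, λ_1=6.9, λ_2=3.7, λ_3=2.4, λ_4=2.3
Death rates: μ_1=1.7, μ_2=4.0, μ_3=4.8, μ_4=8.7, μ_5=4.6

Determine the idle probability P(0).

Ratios P(n)/P(0) = (λ₀···λₙ₋₁)/(μ₁···μₙ):
P(1)/P(0) = (3.9)/(1.7) = 2.29412
P(2)/P(0) = (3.9×6.9)/(1.7×4.0) = 3.95735
P(3)/P(0) = (3.9×6.9×3.7)/(1.7×4.0×4.8) = 3.05046
P(4)/P(0) = (3.9×6.9×3.7×2.4)/(1.7×4.0×4.8×8.7) = 0.841506
P(5)/P(0) = (3.9×6.9×3.7×2.4×2.3)/(1.7×4.0×4.8×8.7×4.6) = 0.420753

Normalization: ∑ P(n) = 1
P(0) × (1.00000 + 2.29412 + 3.95735 + 3.05046 + 0.841506 + 0.420753) = 1
P(0) × 11.5642 = 1
P(0) = 1/11.5642 = 0.08647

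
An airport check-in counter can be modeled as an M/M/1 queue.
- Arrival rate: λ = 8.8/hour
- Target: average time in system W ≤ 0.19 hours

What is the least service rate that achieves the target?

For M/M/1: W = 1/(μ-λ)
Need W ≤ 0.19, so 1/(μ-λ) ≤ 0.19
μ - λ ≥ 1/0.19 = 5.2632
μ ≥ 8.8 + 5.2632 = 14.0632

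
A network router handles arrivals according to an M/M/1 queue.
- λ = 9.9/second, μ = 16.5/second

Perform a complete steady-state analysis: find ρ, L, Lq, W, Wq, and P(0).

Step 1: ρ = λ/μ = 9.9/16.5 = 0.6000
Step 2: L = λ/(μ-λ) = 9.9/6.60 = 1.5000
Step 3: Lq = λ²/(μ(μ-λ)) = 98.01/(16.5×6.60) = 0.9000
Step 4: W = 1/(μ-λ) = 1/6.60 = 0.15152
Step 5: Wq = λ/(μ(μ-λ)) = 9.9/(16.5×6.60) = 0.09091
Step 6: P(0) = 1-ρ = 0.4000
Verify: L = λW = 9.9×0.15152 = 1.5000 ✔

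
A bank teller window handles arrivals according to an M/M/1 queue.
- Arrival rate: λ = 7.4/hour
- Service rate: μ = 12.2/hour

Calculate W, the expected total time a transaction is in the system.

First, compute utilization: ρ = λ/μ = 7.4/12.2 = 0.6066
For M/M/1: W = 1/(μ-λ)
W = 1/(12.2-7.4) = 1/4.80
W = 0.2083 hours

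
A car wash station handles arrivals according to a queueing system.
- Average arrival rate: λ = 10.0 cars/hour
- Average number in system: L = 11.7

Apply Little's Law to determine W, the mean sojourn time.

Little's Law: L = λW, so W = L/λ
W = 11.7/10.0 = 1.1700 hours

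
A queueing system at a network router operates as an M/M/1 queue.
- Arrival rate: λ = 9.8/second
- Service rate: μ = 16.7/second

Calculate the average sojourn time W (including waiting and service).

First, compute utilization: ρ = λ/μ = 9.8/16.7 = 0.5868
For M/M/1: W = 1/(μ-λ)
W = 1/(16.7-9.8) = 1/6.90
W = 0.1449 seconds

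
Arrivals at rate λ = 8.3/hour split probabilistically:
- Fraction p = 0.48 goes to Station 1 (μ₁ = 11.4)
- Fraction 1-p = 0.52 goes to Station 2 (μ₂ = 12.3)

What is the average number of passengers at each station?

Effective rates: λ₁ = 8.3×0.48 = 3.984, λ₂ = 8.3×0.52 = 4.316
Station 1: ρ₁ = 3.984/11.4 = 0.34947, L₁ = ρ₁/(1-ρ₁) = 0.34947/(1-0.34947) = 0.5372
Station 2: ρ₂ = 4.316/12.3 = 0.3509, L₂ = ρ₂/(1-ρ₂) = 0.3509/(1-0.3509) = 0.5406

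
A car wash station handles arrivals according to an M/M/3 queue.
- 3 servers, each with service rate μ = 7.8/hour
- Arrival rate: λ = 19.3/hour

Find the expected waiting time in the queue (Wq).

Traffic intensity: ρ = λ/(cμ) = 19.3/(3×7.8) = 0.8248
Since ρ = 0.8248 < 1, system is stable.
Offered load a = λ/μ = cρ = 19.3/7.8 = 2.4744
P₀ = [ Σₙ₌₀^2 aⁿ/n! + a^3/(3!(1-ρ)) ]⁻¹
Σ = a^0/0! + a^1/1! + a^2/2! = 1.0000 + 2.4744 + 3.0612 = 6.5356
a^3/(3!(1-ρ)) = 15.14914/(6 × 0.1752137) = 14.4102
P₀ = 1/(6.5356 + 14.4102) = 0.04774
Lq = P₀·a^3·ρ / (3!(1-ρ)²) = 0.047742 × 15.1491 × 0.82479 / (6 × 0.030700) = 3.2385
Wq = Lq/λ = 3.2385/19.3 = 0.1678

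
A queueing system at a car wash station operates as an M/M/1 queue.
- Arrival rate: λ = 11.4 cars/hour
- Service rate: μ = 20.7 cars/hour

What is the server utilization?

Server utilization: ρ = λ/μ
ρ = 11.4/20.7 = 0.5507
The server is busy 55.07% of the time.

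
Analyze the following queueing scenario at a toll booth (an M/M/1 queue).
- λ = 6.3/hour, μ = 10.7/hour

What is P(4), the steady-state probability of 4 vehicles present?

ρ = λ/μ = 6.3/10.7 = 0.5888
P(n) = (1-ρ)ρⁿ
P(4) = (1-0.5888) × 0.5888^4
P(4) = 0.41120 × 0.12019
P(4) = 0.04942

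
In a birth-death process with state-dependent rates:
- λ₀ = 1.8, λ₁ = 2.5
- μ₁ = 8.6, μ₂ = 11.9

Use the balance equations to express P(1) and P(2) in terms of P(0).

Balance equations:
State 0: λ₀P₀ = μ₁P₁ → P₁ = (λ₀/μ₁)P₀ = (1.8/8.6)P₀ = 0.2093P₀
State 1: P₂ = (λ₀λ₁)/(μ₁μ₂)P₀ = (1.8×2.5)/(8.6×11.9)P₀ = 0.04397P₀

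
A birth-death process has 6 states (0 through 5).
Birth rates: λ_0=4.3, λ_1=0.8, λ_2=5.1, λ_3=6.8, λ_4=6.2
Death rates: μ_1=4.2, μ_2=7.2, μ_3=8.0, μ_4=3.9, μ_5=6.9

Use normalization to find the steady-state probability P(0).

Ratios P(n)/P(0) = (λ₀···λₙ₋₁)/(μ₁···μₙ):
P(1)/P(0) = (4.3)/(4.2) = 1.0238
P(2)/P(0) = (4.3×0.8)/(4.2×7.2) = 0.1138
P(3)/P(0) = (4.3×0.8×5.1)/(4.2×7.2×8.0) = 0.07252
P(4)/P(0) = (4.3×0.8×5.1×6.8)/(4.2×7.2×8.0×3.9) = 0.1264
P(5)/P(0) = (4.3×0.8×5.1×6.8×6.2)/(4.2×7.2×8.0×3.9×6.9) = 0.1136

Normalization: ∑ P(n) = 1
P(0) × (1.0000 + 1.0238 + 0.1138 + 0.07252 + 0.1264 + 0.1136) = 1
P(0) × 2.4501 = 1
P(0) = 1/2.4501 = 0.4081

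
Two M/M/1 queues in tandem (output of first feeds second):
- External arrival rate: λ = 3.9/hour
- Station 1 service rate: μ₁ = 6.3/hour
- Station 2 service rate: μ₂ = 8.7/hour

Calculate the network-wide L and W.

By Jackson's theorem, each station behaves as independent M/M/1.
Station 1: ρ₁ = 3.9/6.3 = 0.6190, L₁ = ρ₁/(1-ρ₁) = λ/(μ₁-λ) = 3.9/2.40 = 1.6250
Station 2: ρ₂ = 3.9/8.7 = 0.4483, L₂ = ρ₂/(1-ρ₂) = λ/(μ₂-λ) = 3.9/4.80 = 0.8125
Total: L = L₁ + L₂ = 1.6250 + 0.8125 = 2.4375
W = L/λ = 2.4375/3.9 = 0.6250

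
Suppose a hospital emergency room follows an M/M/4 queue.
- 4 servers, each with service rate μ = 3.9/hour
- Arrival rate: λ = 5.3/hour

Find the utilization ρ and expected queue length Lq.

Traffic intensity: ρ = λ/(cμ) = 5.3/(4×3.9) = 0.3397
Since ρ = 0.3397 < 1, system is stable.
Offered load a = λ/μ = cρ = 5.3/3.9 = 1.3590
P₀ = [ Σₙ₌₀^3 aⁿ/n! + a^4/(4!(1-ρ)) ]⁻¹
Σ = a^0/0! + a^1/1! + a^2/2! + a^3/3! = 1.0000 + 1.3590 + 0.9234 + 0.4183 = 3.7007
a^4/(4!(1-ρ)) = 3.4107/(24 × 0.6603) = 0.2152
P₀ = 1/(3.7007 + 0.2152) = 0.2554
Lq = P₀·a^4·ρ / (4!(1-ρ)²) = 0.25537 × 3.4107 × 0.33974 / (24 × 0.43594) = 0.02828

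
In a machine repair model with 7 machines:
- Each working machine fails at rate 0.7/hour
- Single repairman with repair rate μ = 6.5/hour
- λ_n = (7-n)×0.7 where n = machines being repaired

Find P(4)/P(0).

P(4)/P(0) = ∏_{i=0}^{4-1} λ_i/μ_{i+1}
= (7-0)×0.7/6.5 × (7-1)×0.7/6.5 × (7-2)×0.7/6.5 × (7-3)×0.7/6.5
= 0.1130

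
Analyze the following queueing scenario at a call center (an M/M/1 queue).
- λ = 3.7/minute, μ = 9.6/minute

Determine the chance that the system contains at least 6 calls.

ρ = λ/μ = 3.7/9.6 = 0.38542
P(N ≥ n) = ρⁿ
P(N ≥ 6) = 0.38542^6
P(N ≥ 6) = 0.003278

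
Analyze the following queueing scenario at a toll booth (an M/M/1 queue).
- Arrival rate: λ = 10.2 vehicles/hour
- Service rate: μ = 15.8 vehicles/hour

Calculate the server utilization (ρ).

Server utilization: ρ = λ/μ
ρ = 10.2/15.8 = 0.6456
The server is busy 64.56% of the time.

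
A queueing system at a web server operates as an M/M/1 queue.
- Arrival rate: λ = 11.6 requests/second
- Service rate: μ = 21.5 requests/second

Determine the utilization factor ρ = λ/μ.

Server utilization: ρ = λ/μ
ρ = 11.6/21.5 = 0.5395
The server is busy 53.95% of the time.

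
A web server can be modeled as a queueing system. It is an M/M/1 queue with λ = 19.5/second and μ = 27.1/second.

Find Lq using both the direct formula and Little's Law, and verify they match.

Method 1 (direct): Lq = λ²/(μ(μ-λ)) = 380.25/(27.1 × 7.60) = 1.8462

Method 2 (Little's Law):
W = 1/(μ-λ) = 1/7.60 = 0.131579
Wq = W - 1/μ = 0.131579 - 0.0369004 = 0.094679
Lq = λWq = 19.5 × 0.094679 = 1.8462 ✔ (matches Method 1)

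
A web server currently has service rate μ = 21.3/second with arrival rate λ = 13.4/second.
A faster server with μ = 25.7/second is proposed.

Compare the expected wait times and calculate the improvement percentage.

System 1: ρ₁ = 13.4/21.3 = 0.6291, W₁ = 1/(21.3-13.4) = 0.12658
System 2: ρ₂ = 13.4/25.7 = 0.5214, W₂ = 1/(25.7-13.4) = 0.081301
Improvement: (W₁-W₂)/W₁ = (0.12658-0.081301)/0.12658 = 35.77%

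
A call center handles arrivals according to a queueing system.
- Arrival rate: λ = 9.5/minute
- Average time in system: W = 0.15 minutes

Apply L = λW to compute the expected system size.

Little's Law: L = λW
L = 9.5 × 0.15 = 1.4250 calls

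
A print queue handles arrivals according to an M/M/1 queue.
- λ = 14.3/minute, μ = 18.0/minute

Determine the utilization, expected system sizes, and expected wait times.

Step 1: ρ = λ/μ = 14.3/18.0 = 0.7944
Step 2: L = λ/(μ-λ) = 14.3/3.70 = 3.8649
Step 3: Lq = λ²/(μ(μ-λ)) = 204.49/(18.0×3.70) = 3.0704
Step 4: W = 1/(μ-λ) = 1/3.70 = 0.27027
Step 5: Wq = λ/(μ(μ-λ)) = 14.3/(18.0×3.70) = 0.2147
Step 6: P(0) = 1-ρ = 0.2056
Verify: L = λW = 14.3×0.27027 = 3.8649 ✔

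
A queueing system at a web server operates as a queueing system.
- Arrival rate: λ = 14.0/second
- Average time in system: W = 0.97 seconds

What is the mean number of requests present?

Little's Law: L = λW
L = 14.0 × 0.97 = 13.5800 requests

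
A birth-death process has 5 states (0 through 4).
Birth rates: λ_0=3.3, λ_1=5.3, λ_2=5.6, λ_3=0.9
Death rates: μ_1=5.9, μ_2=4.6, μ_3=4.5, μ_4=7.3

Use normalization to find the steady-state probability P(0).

Ratios P(n)/P(0) = (λ₀···λₙ₋₁)/(μ₁···μₙ):
P(1)/P(0) = (3.3)/(5.9) = 0.5593
P(2)/P(0) = (3.3×5.3)/(5.9×4.6) = 0.6444
P(3)/P(0) = (3.3×5.3×5.6)/(5.9×4.6×4.5) = 0.8020
P(4)/P(0) = (3.3×5.3×5.6×0.9)/(5.9×4.6×4.5×7.3) = 0.09887

Normalization: ∑ P(n) = 1
P(0) × (1.0000 + 0.5593 + 0.6444 + 0.8020 + 0.09887) = 1
P(0) × 3.1046 = 1
P(0) = 1/3.1046 = 0.3221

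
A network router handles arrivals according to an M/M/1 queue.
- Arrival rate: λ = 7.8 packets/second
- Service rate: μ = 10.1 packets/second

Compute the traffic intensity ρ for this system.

Server utilization: ρ = λ/μ
ρ = 7.8/10.1 = 0.7723
The server is busy 77.23% of the time.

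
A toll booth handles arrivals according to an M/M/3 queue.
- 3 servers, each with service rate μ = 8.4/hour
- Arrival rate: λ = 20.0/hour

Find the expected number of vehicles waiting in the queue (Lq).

Traffic intensity: ρ = λ/(cμ) = 20.0/(3×8.4) = 0.7937
Since ρ = 0.7937 < 1, system is stable.
Offered load a = λ/μ = cρ = 20.0/8.4 = 2.3810
P₀ = [ Σₙ₌₀^2 aⁿ/n! + a^3/(3!(1-ρ)) ]⁻¹
Σ = a^0/0! + a^1/1! + a^2/2! = 1.00000 + 2.38095 + 2.83447 = 6.2154
a^3/(3!(1-ρ)) = 13.4975/(6 × 0.20635) = 10.9018
P₀ = 1/(6.2154 + 10.9018) = 0.05842
Lq = P₀·a^3·ρ / (3!(1-ρ)²) = 0.058421 × 13.4975 × 0.79365 / (6 × 0.042580) = 2.4496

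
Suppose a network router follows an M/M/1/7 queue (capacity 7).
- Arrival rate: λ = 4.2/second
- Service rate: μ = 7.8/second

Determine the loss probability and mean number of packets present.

ρ = λ/μ = 4.2/7.8 = 0.538462
P₀ = (1-ρ)/(1-ρ^(K+1)) = (1-0.538462)/(1-0.538462^8) = 0.4615/0.9929 = 0.4648
P_K = P₀×ρ^K = 0.46482 × 0.538462^7 = 0.46482 × 0.013125 = 0.006101
Blocking probability P_7 = 0.006101 (0.61%)
L = ρ[1 - (K+1)ρ^K + Kρ^(K+1)] / [(1-ρ)(1-ρ^(K+1))]
L = 0.538462 × (1 - 8×0.013125 + 7×0.0070671) / ((1 - 0.538462) × (1 - 0.0070671)) = 1.1097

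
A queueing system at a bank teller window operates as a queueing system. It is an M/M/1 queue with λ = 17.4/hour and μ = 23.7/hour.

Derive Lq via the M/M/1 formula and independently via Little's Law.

Method 1 (direct): Lq = λ²/(μ(μ-λ)) = 302.76/(23.7 × 6.30) = 2.0277

Method 2 (Little's Law):
W = 1/(μ-λ) = 1/6.30 = 0.15873
Wq = W - 1/μ = 0.15873 - 0.042194 = 0.116536
Lq = λWq = 17.4 × 0.116536 = 2.0277 ✔ (matches Method 1)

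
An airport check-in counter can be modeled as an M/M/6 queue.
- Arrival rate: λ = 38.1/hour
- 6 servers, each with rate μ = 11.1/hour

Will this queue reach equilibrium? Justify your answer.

Stability requires ρ = λ/(cμ) < 1
ρ = 38.1/(6 × 11.1) = 38.1/66.60 = 0.5721
Since 0.5721 < 1, the system is STABLE.
The servers are busy 57.21% of the time.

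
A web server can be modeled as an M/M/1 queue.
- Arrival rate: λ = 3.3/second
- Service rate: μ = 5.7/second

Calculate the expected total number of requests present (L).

ρ = λ/μ = 3.3/5.7 = 0.5789
For M/M/1: L = λ/(μ-λ)
L = 3.3/(5.7-3.3) = 3.3/2.40
L = 1.3750 requests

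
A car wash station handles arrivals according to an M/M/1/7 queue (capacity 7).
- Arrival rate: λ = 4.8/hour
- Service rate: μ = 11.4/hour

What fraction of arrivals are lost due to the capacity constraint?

ρ = λ/μ = 4.8/11.4 = 0.42105
P₀ = (1-ρ)/(1-ρ^(K+1)) = (1-0.42105)/(1-0.42105^8) = 0.57895/0.99901 = 0.5795
P_K = P₀×ρ^K = 0.5795 × 0.42105^7 = 0.5795 × 0.002346 = 0.001360
Blocking probability = 0.14%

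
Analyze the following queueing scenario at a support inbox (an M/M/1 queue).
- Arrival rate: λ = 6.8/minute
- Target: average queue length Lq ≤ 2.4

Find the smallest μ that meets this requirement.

For M/M/1: Lq = λ²/(μ(μ-λ))
Need Lq ≤ 2.4, i.e. μ(μ-λ) ≥ λ²/2.4
μ² - 6.8μ - 46.24/2.4 ≥ 0  →  μ² - 6.8μ - 19.26667 ≥ 0
Quadratic formula (positive root): μ = [λ + √(λ² + 4×19.26667)]/2
Discriminant: 46.24 + 4×19.26667 = 123.3067, √123.3067 = 11.1044
μ ≥ (6.8 + 11.1044)/2 = 8.9522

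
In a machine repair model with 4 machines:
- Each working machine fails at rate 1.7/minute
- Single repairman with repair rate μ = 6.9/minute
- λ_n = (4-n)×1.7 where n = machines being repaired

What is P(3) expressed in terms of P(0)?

P(3)/P(0) = ∏_{i=0}^{3-1} λ_i/μ_{i+1}
= (4-0)×1.7/6.9 × (4-1)×1.7/6.9 × (4-2)×1.7/6.9
= 0.3589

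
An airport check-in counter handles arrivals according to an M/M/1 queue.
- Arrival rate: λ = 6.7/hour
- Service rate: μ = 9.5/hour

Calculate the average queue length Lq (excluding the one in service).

ρ = λ/μ = 6.7/9.5 = 0.7053
For M/M/1: Lq = λ²/(μ(μ-λ))
Lq = 44.89/(9.5 × 2.80)
Lq = 1.6876 passengers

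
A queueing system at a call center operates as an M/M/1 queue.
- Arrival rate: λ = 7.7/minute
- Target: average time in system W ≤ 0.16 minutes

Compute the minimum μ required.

For M/M/1: W = 1/(μ-λ)
Need W ≤ 0.16, so 1/(μ-λ) ≤ 0.16
μ - λ ≥ 1/0.16 = 6.2500
μ ≥ 7.7 + 6.2500 = 13.9500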